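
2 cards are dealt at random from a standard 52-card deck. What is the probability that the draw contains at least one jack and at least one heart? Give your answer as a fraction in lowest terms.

29/442

There are C(52,2) = 1326 possible draws.
By inclusion-exclusion on the complements, draws missing all jacks or all hearts: C(48,2) + C(39,2) − C(36,2) = 1128 + 741 − 630 = 1239.
So draws with at least one of each: 1326 − 1239 = 87, probability 87/1326 = 29/442.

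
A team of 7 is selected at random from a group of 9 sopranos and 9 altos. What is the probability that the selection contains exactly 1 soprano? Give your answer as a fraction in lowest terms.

21/884

The sample space is all 7-subsets of the 18: C(18,7) = 31824.
Selections with exactly 1 soprano: choose 1 of the 9 sopranos and 6 of the 9 altos, C(9,1)·C(9,6) = 9·84 = 756.
Probability = 756/31824 = 21/884.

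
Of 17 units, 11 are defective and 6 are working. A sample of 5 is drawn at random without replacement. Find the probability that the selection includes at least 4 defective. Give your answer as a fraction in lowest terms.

There are C(17,5) = 6188 ways to choose the 5.
Favorable selections (at least 4 defective): C(11,4)·C(6,1) + C(11,5)·C(6,0) = 1980 + 462 = 2442.
Probability = 2442/6188 = 1221/3094.

1221/3094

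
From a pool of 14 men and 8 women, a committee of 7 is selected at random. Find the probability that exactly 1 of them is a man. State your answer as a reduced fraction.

The sample space is all 7-subsets of the 22: C(22,7) = 170544.
Selections with exactly 1 man: choose 1 of the 14 men and 6 of the 8 women, C(14,1)·C(8,6) = 14·28 = 392.
Probability = 392/170544 = 49/21318.

49/21318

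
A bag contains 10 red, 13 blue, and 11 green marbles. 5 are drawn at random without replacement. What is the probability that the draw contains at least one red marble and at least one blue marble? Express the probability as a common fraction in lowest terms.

There are C(34,5) = 278256 possible draws.
By inclusion-exclusion on the complements, draws missing all red or all blue: C(24,5) + C(21,5) − C(11,5) = 42504 + 20349 − 462 = 62391.
So draws with at least one of each: 278256 − 62391 = 215865, probability 215865/278256 = 71955/92752.

71955/92752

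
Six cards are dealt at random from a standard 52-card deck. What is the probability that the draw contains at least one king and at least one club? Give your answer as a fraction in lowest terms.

6772177/20358520

There are C(52,6) = 20358520 possible draws.
By inclusion-exclusion on the complements, draws missing all kings or all clubs: C(48,6) + C(39,6) − C(36,6) = 12271512 + 3262623 − 1947792 = 13586343.
So draws with at least one of each: 20358520 − 13586343 = 6772177, probability 6772177/20358520.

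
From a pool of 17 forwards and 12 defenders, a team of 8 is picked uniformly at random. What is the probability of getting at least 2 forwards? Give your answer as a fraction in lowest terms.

43214/43355

There are C(29,8) = 4292145 ways to choose the 8.
Count the complement (fewer than 2 forwards): C(17,0)·C(12,8) + C(17,1)·C(12,7) = 495 + 13464 = 13959.
Probability = 1 − 13959/4292145 = 4278186/4292145 = 43214/43355.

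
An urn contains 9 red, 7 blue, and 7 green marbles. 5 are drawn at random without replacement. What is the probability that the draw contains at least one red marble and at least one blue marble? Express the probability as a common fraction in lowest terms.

3900/4807

There are C(23,5) = 33649 possible draws.
By inclusion-exclusion on the complements, draws missing all red or all blue: C(14,5) + C(16,5) − C(7,5) = 2002 + 4368 − 21 = 6349.
So draws with at least one of each: 33649 − 6349 = 27300, probability 27300/33649 = 3900/4807.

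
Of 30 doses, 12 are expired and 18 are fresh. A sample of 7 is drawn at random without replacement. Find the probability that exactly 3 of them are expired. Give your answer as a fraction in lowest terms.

The sample space is all 7-subsets of the 30: C(30,7) = 2035800.
Selections with exactly 3 expired: choose 3 of the 12 expired and 4 of the 18 fresh, C(12,3)·C(18,4) = 220·3060 = 673200.
Probability = 673200/2035800 = 374/1131.

374/1131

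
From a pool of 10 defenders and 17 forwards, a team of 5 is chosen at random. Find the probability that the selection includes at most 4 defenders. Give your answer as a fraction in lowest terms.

Total selections: C(27,5) = 80730.
The complement is exactly 5 defenders: C(10,5)·C(17,0) = 252.
Probability = 1 − 252/80730 = 80478/80730 = 4471/4485.

4471/4485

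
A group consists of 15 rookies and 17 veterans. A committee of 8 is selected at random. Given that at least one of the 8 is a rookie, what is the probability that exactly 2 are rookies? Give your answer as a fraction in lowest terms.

Work in counts. Selections with at least one rookie: C(32,8) − C(17,8) = 10518300 − 24310 = 10493990.
Of those, selections where exactly 2 are rookies: C(15,2)·C(17,6) = 105·12376 = 1299480.
Conditional probability = 1299480/10493990 = 9996/80723.

9996/80723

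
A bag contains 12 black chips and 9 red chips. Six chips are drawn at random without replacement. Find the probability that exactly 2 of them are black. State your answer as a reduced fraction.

99/646

The sample space is all 6-subsets of the 21: C(21,6) = 54264.
Selections with exactly 2 black: choose 2 of the 12 black and 4 of the 9 red, C(12,2)·C(9,4) = 66·126 = 8316.
Probability = 8316/54264 = 99/646.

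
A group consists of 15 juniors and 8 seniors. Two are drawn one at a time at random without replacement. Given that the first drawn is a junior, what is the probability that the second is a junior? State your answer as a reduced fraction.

7/11

After removing one junior, 22 remain: 14 juniors and 8 seniors.
So the probability the next is a junior is 14/22 = 7/11.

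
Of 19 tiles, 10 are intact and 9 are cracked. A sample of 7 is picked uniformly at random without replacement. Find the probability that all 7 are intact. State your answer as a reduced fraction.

10/4199

There are C(19,7) = 50388 possible selections.
Selections with all intact: C(10,7) = 120.
Probability = 120/50388 = 10/4199.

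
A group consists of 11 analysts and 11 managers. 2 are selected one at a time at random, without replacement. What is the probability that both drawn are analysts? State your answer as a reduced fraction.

5/21

Multiply the conditional probabilities at each draw: 11/22 · 10/21 = 110/462 = 5/21.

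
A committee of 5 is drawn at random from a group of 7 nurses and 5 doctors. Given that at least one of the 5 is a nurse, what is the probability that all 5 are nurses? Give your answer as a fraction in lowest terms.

Work in counts. Selections with at least one nurse: C(12,5) − C(5,5) = 792 − 1 = 791.
Of those, selections where all 5 are nurses: C(7,5) = 21.
Conditional probability = 21/791 = 3/113.

3/113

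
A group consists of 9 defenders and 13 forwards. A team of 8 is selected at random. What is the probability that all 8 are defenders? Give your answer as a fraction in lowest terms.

1/35530

There are C(22,8) = 319770 possible selections.
Selections with all defenders: C(9,8) = 9.
Probability = 9/319770 = 1/35530.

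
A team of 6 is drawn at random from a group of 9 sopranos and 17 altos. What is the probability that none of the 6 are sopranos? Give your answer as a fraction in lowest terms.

68/1265

There are C(26,6) = 230230 possible selections.
Selections with no sopranos (all altos): C(17,6) = 12376.
Probability = 12376/230230 = 68/1265.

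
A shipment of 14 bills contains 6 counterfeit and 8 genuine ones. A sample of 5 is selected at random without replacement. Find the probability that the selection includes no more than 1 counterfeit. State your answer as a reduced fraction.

There are C(14,5) = 2002 ways to choose the 5.
Favorable selections (no more than 1 counterfeit): C(6,0)·C(8,5) + C(6,1)·C(8,4) = 56 + 420 = 476.
Probability = 476/2002 = 34/143.

34/143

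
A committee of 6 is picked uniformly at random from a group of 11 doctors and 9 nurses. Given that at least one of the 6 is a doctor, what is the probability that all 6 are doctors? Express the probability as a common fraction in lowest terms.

Work in counts. Selections with at least one doctor: C(20,6) − C(9,6) = 38760 − 84 = 38676.
Of those, selections where all 6 are doctors: C(11,6) = 462.
Conditional probability = 462/38676 = 7/586.

7/586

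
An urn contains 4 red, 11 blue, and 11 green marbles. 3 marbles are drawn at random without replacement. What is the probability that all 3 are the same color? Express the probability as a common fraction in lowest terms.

167/1300

There are C(26,3) = 2600 ways to draw 3 marbles.
All same color: C(4,3) + C(11,3) + C(11,3) = 4 + 165 + 165 = 334.
Probability = 334/2600 = 167/1300.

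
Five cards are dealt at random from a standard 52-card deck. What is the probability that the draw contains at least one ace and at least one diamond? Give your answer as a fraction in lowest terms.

229297/866320

There are C(52,5) = 2598960 possible draws.
By inclusion-exclusion on the complements, draws missing all aces or all diamonds: C(48,5) + C(39,5) − C(36,5) = 1712304 + 575757 − 376992 = 1911069.
So draws with at least one of each: 2598960 − 1911069 = 687891, probability 687891/2598960 = 229297/866320.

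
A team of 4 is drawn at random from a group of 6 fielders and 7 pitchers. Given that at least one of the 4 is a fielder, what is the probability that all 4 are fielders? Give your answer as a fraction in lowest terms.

Work in counts. Selections with at least one fielder: C(13,4) − C(7,4) = 715 − 35 = 680.
Of those, selections where all 4 are fielders: C(6,4) = 15.
Conditional probability = 15/680 = 3/136.

3/136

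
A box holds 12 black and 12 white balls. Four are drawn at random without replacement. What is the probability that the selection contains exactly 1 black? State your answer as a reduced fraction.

40/161

The sample space is all 4-subsets of the 24: C(24,4) = 10626.
Selections with exactly 1 black: choose 1 of the 12 black and 3 of the 12 white, C(12,1)·C(12,3) = 12·220 = 2640.
Probability = 2640/10626 = 40/161.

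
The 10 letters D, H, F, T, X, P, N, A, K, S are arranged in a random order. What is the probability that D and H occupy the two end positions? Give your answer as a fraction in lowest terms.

There are 10! = 3628800 arrangements.
Place D and H at the ends in 2 ways, arrange the remaining 8 in 8! = 40320 ways: 2·40320 = 80640.
Probability = 80640/3628800 = 1/45.

1/45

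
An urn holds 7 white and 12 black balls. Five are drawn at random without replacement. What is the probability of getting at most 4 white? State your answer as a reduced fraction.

There are C(19,5) = 11628 ways to choose the 5.
The complement is exactly 5 white: C(7,5)·C(12,0) = 21.
Probability = 1 − 21/11628 = 11607/11628 = 3869/3876.

3869/3876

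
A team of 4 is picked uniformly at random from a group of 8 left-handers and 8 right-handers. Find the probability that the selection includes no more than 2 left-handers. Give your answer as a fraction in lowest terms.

Total selections: C(16,4) = 1820.
Count the complement (more than 2 left-handers): C(8,3)·C(8,1) + C(8,4)·C(8,0) = 448 + 70 = 518.
Probability = 1 − 518/1820 = 1302/1820 = 93/130.

93/130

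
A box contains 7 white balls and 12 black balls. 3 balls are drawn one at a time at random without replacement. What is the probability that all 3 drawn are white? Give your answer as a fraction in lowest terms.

35/969

Multiply the conditional probabilities at each draw: 7/19 · 6/18 · 5/17 = 210/5814 = 35/969.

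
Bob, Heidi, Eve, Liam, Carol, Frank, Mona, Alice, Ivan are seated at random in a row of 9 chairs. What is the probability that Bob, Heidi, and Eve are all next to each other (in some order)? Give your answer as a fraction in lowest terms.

1/12

There are 9! = 362880 arrangements.
Treat the three as one block: 7! placements × 3! orders within the block = 5040·6 = 30240.
Probability = 30240/362880 = 1/12.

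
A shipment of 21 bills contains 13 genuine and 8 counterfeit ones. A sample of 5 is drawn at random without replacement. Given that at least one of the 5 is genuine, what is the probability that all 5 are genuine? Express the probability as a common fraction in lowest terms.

99/1561

Work in counts. Selections with at least one genuine: C(21,5) − C(8,5) = 20349 − 56 = 20293.
Of those, selections where all 5 are genuine: C(13,5) = 1287.
Conditional probability = 1287/20293 = 99/1561.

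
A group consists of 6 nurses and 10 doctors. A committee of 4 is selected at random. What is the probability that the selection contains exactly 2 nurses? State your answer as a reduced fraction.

135/364

There are C(16,4) = 1820 ways to choose 4 from 16.
Selections with exactly 2 nurses: choose 2 of the 6 nurses and 2 of the 10 doctors, C(6,2)·C(10,2) = 15·45 = 675.
Probability = 675/1820 = 135/364.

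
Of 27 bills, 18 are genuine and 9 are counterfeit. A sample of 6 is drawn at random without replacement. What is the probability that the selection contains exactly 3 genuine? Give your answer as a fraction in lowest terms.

3808/16445

The sample space is all 6-subsets of the 27: C(27,6) = 296010.
Selections with exactly 3 genuine: choose 3 of the 18 genuine and 3 of the 9 counterfeit, C(18,3)·C(9,3) = 816·84 = 68544.
Probability = 68544/296010 = 3808/16445.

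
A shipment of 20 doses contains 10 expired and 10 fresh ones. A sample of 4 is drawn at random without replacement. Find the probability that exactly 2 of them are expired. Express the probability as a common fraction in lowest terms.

The sample space is all 4-subsets of the 20: C(20,4) = 4845.
Selections with exactly 2 expired: choose 2 of the 10 expired and 2 of the 10 fresh, C(10,2)·C(10,2) = 45·45 = 2025.
Probability = 2025/4845 = 135/323.

135/323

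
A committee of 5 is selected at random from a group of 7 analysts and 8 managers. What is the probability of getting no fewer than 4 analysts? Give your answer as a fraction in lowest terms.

43/429

There are C(15,5) = 3003 ways to choose the 5.
Favorable selections (no fewer than 4 analysts): C(7,4)·C(8,1) + C(7,5)·C(8,0) = 280 + 21 = 301.
Probability = 301/3003 = 43/429.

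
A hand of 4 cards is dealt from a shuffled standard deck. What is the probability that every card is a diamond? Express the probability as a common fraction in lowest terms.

11/4165

There are C(52,4) = 270725 possible 4-card hands.
Hands that are all diamonds: C(13,4) = 715.
Probability = 715/270725 = 11/4165.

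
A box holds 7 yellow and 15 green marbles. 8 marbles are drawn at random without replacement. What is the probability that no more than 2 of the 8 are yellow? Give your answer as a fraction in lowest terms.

949/1938

Total selections: C(22,8) = 319770.
Favorable selections (no more than 2 yellow): C(7,0)·C(15,8) + C(7,1)·C(15,7) + C(7,2)·C(15,6) = 6435 + 45045 + 105105 = 156585.
Probability = 156585/319770 = 949/1938.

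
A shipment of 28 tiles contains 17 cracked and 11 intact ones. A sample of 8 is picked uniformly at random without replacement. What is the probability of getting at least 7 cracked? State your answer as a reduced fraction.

Total selections: C(28,8) = 3108105.
Favorable selections (at least 7 cracked): C(17,7)·C(11,1) + C(17,8)·C(11,0) = 213928 + 24310 = 238238.
Probability = 238238/3108105 = 238/3105.

238/3105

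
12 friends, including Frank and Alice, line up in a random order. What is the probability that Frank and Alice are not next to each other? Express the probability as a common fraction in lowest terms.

There are 12! = 479001600 arrangements.
Arrangements with Frank and Alice adjacent: 2·11! = 79833600.
So not adjacent: 479001600 − 79833600 = 399168000, probability 399168000/479001600 = 5/6.

5/6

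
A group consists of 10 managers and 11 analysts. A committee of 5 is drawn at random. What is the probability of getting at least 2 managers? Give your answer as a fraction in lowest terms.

Total selections: C(21,5) = 20349.
Count the complement (fewer than 2 managers): C(10,0)·C(11,5) + C(10,1)·C(11,4) = 462 + 3300 = 3762.
Probability = 1 − 3762/20349 = 16587/20349 = 97/119.

97/119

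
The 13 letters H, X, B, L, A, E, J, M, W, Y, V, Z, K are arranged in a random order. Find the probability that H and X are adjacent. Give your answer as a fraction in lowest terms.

There are 13! = 6227020800 arrangements.
Treat H and X as a block: 12! arrangements of the blocks × 2 orders within the block = 2·479001600 = 958003200.
Probability = 958003200/6227020800 = 2/13.

2/13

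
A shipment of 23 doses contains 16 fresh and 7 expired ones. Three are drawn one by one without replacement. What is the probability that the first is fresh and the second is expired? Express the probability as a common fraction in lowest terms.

Multiply the conditional probabilities at each draw: 16/23 · 7/22 = 112/506 = 56/253.

56/253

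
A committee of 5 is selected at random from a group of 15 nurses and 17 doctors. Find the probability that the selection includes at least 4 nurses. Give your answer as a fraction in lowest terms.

117/899

Total selections: C(32,5) = 201376.
Favorable selections (at least 4 nurses): C(15,4)·C(17,1) + C(15,5)·C(17,0) = 23205 + 3003 = 26208.
Probability = 26208/201376 = 117/899.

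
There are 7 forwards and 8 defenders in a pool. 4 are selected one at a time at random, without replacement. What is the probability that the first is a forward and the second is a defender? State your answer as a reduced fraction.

4/15

Multiply the conditional probabilities at each draw: 7/15 · 8/14 = 56/210 = 4/15.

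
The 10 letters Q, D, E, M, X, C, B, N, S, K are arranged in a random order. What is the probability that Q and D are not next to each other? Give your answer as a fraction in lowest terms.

4/5

There are 10! = 3628800 arrangements.
Arrangements with Q and D adjacent: 2·9! = 725760.
So not adjacent: 3628800 − 725760 = 2903040, probability 2903040/3628800 = 4/5.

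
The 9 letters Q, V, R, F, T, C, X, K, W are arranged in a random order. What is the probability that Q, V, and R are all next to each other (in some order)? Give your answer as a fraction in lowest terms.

1/12

There are 9! = 362880 arrangements.
Treat the three as one block: 7! placements × 3! orders within the block = 5040·6 = 30240.
Probability = 30240/362880 = 1/12.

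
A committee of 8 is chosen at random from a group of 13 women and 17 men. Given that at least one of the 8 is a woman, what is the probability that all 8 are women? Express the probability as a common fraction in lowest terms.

99/448355

Work in counts. Selections with at least one woman: C(30,8) − C(17,8) = 5852925 − 24310 = 5828615.
Of those, selections where all 8 are women: C(13,8) = 1287.
Conditional probability = 1287/5828615 = 99/448355.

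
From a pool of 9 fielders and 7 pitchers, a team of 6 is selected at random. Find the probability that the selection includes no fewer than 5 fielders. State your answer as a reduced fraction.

There are C(16,6) = 8008 ways to choose the 6.
Favorable selections (no fewer than 5 fielders): C(9,5)·C(7,1) + C(9,6)·C(7,0) = 882 + 84 = 966.
Probability = 966/8008 = 69/572.

69/572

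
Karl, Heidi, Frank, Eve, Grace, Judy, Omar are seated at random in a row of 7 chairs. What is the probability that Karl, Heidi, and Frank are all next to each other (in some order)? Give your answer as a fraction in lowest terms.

There are 7! = 5040 arrangements.
Treat the three as one block: 5! placements × 3! orders within the block = 120·6 = 720.
Probability = 720/5040 = 1/7.

1/7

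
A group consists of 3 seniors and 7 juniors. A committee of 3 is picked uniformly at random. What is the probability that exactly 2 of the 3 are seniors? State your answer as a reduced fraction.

7/40

Total number of selections: C(10,3) = 120.
Selections with exactly 2 seniors: choose 2 of the 3 seniors and 1 of the 7 juniors, C(3,2)·C(7,1) = 3·7 = 21.
Probability = 21/120 = 7/40.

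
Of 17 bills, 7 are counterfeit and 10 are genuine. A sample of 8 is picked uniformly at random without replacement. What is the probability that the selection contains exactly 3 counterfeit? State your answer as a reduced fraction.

Total number of selections: C(17,8) = 24310.
Selections with exactly 3 counterfeit: choose 3 of the 7 counterfeit and 5 of the 10 genuine, C(7,3)·C(10,5) = 35·252 = 8820.
Probability = 8820/24310 = 882/2431.

882/2431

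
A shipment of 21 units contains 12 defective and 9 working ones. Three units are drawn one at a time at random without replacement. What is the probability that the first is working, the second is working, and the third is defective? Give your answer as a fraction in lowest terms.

72/665

Multiply the conditional probabilities at each draw: 9/21 · 8/20 · 12/19 = 864/7980 = 72/665.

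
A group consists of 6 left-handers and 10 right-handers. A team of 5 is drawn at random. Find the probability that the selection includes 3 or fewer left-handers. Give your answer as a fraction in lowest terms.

27/28

Total selections: C(16,5) = 4368.
Count the complement (more than 3 left-handers): C(6,4)·C(10,1) + C(6,5)·C(10,0) = 150 + 6 = 156.
Probability = 1 − 156/4368 = 4212/4368 = 27/28.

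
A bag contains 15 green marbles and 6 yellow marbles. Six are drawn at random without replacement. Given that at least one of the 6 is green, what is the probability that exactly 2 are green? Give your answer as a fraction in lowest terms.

Work in counts. Selections with at least one green: C(21,6) − C(6,6) = 54264 − 1 = 54263.
Of those, selections where exactly 2 are green: C(15,2)·C(6,4) = 105·15 = 1575.
Conditional probability = 1575/54263.

1575/54263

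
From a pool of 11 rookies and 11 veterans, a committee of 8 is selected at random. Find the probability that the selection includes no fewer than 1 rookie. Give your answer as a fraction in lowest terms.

There are C(22,8) = 319770 ways to choose the 8.
The complement is all 8 are veterans: C(11,8) = 165.
Probability = 1 − 165/319770 = 319605/319770 = 1937/1938.

1937/1938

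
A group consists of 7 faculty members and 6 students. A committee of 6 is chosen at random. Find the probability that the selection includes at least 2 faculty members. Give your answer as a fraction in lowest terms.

Total selections: C(13,6) = 1716.
Count the complement (fewer than 2 faculty members): C(7,0)·C(6,6) + C(7,1)·C(6,5) = 1 + 42 = 43.
Probability = 1 − 43/1716 = 1673/1716.

1673/1716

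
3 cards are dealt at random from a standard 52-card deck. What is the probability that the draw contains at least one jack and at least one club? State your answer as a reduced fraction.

There are C(52,3) = 22100 possible draws.
By inclusion-exclusion on the complements, draws missing all jacks or all clubs: C(48,3) + C(39,3) − C(36,3) = 17296 + 9139 − 7140 = 19295.
So draws with at least one of each: 22100 − 19295 = 2805, probability 2805/22100 = 33/260.

33/260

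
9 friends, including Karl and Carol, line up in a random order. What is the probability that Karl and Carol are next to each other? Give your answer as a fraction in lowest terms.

2/9

There are 9! = 362880 arrangements.
Treat Karl and Carol as a block: 8! arrangements of the blocks × 2 orders within the block = 2·40320 = 80640.
Probability = 80640/362880 = 2/9.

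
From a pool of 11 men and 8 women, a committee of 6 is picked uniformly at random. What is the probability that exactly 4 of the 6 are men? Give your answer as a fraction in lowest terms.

The sample space is all 6-subsets of the 19: C(19,6) = 27132.
Selections with exactly 4 men: choose 4 of the 11 men and 2 of the 8 women, C(11,4)·C(8,2) = 330·28 = 9240.
Probability = 9240/27132 = 110/323.

110/323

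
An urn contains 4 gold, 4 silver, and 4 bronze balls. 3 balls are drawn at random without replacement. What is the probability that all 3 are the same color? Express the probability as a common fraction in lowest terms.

There are C(12,3) = 220 ways to draw 3 balls.
All same color: C(4,3) + C(4,3) + C(4,3) = 4 + 4 + 4 = 12.
Probability = 12/220 = 3/55.

3/55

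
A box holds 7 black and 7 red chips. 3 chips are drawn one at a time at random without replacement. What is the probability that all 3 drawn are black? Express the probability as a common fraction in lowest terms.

Multiply the conditional probabilities at each draw: 7/14 · 6/13 · 5/12 = 210/2184 = 5/52.

5/52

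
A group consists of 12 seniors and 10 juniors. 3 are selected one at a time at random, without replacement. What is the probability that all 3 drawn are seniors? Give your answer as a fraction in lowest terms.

Multiply the conditional probabilities at each draw: 12/22 · 11/21 · 10/20 = 1320/9240 = 1/7.

1/7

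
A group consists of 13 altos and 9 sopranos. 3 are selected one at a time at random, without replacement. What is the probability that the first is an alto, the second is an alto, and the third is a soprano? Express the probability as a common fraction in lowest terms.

117/770

Multiply the conditional probabilities at each draw: 13/22 · 12/21 · 9/20 = 1404/9240 = 117/770.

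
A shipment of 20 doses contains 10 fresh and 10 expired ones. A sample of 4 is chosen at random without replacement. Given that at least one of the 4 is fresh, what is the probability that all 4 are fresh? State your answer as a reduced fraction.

14/309

Work in counts. Selections with at least one fresh: C(20,4) − C(10,4) = 4845 − 210 = 4635.
Of those, selections where all 4 are fresh: C(10,4) = 210.
Conditional probability = 210/4635 = 14/309.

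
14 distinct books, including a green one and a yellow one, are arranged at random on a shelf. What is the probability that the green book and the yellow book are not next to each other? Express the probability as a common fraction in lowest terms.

6/7

There are 14! = 87178291200 arrangements.
Arrangements with the green book and the yellow book adjacent: 2·13! = 12454041600.
So not adjacent: 87178291200 − 12454041600 = 74724249600, probability 74724249600/87178291200 = 6/7.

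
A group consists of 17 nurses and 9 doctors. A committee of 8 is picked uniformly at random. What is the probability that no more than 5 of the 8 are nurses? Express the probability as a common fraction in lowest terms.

Total selections: C(26,8) = 1562275.
Count the complement (more than 5 nurses): C(17,6)·C(9,2) + C(17,7)·C(9,1) + C(17,8)·C(9,0) = 445536 + 175032 + 24310 = 644878.
Probability = 1 − 644878/1562275 = 917397/1562275 = 70569/120175.

70569/120175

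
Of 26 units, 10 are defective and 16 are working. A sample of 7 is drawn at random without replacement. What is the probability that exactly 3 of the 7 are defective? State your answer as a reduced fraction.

The sample space is all 7-subsets of the 26: C(26,7) = 657800.
Selections with exactly 3 defective: choose 3 of the 10 defective and 4 of the 16 working, C(10,3)·C(16,4) = 120·1820 = 218400.
Probability = 218400/657800 = 84/253.

84/253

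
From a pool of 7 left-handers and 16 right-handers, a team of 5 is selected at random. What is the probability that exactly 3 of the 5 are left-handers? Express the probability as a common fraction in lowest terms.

600/4807

Total number of selections: C(23,5) = 33649.
Selections with exactly 3 left-handers: choose 3 of the 7 left-handers and 2 of the 16 right-handers, C(7,3)·C(16,2) = 35·120 = 4200.
Probability = 4200/33649 = 600/4807.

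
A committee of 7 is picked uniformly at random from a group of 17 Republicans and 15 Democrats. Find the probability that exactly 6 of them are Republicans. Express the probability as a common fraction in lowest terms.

595/10788

Total number of selections: C(32,7) = 3365856.
Selections with exactly 6 Republicans: choose 6 of the 17 Republicans and 1 of the 15 Democrats, C(17,6)·C(15,1) = 12376·15 = 185640.
Probability = 185640/3365856 = 595/10788.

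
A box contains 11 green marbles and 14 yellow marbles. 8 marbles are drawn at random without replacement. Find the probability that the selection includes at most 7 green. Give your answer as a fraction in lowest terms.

6554/6555

There are C(25,8) = 1081575 ways to choose the 8.
The complement is exactly 8 green: C(11,8)·C(14,0) = 165.
Probability = 1 − 165/1081575 = 1081410/1081575 = 6554/6555.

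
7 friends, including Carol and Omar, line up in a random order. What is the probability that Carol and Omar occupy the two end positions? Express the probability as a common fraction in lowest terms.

There are 7! = 5040 arrangements.
Place Carol and Omar at the ends in 2 ways, arrange the remaining 5 in 5! = 120 ways: 2·120 = 240.
Probability = 240/5040 = 1/21.

1/21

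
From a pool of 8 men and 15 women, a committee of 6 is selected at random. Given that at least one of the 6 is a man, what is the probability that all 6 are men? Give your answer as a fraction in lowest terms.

Work in counts. Selections with at least one man: C(23,6) − C(15,6) = 100947 − 5005 = 95942.
Of those, selections where all 6 are men: C(8,6) = 28.
Conditional probability = 28/95942 = 2/6853.

2/6853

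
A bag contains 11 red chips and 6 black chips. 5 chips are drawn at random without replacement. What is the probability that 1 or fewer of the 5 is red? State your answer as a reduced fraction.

171/6188

There are C(17,5) = 6188 ways to choose the 5.
Favorable selections (1 or fewer red): C(11,0)·C(6,5) + C(11,1)·C(6,4) = 6 + 165 = 171.
Probability = 171/6188.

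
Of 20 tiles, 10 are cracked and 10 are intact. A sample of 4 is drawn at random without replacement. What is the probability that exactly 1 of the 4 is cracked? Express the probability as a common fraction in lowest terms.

There are C(20,4) = 4845 ways to choose 4 from 20.
Selections with exactly 1 cracked: choose 1 of the 10 cracked and 3 of the 10 intact, C(10,1)·C(10,3) = 10·120 = 1200.
Probability = 1200/4845 = 80/323.

80/323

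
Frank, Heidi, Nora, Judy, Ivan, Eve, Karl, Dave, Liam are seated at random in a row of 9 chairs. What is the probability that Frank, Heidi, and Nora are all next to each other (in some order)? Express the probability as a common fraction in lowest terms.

There are 9! = 362880 arrangements.
Treat the three as one block: 7! placements × 3! orders within the block = 5040·6 = 30240.
Probability = 30240/362880 = 1/12.

1/12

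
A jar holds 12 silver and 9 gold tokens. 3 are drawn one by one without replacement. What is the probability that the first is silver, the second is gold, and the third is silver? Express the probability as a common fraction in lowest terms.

Multiply the conditional probabilities at each draw: 12/21 · 9/20 · 11/19 = 1188/7980 = 99/665.

99/665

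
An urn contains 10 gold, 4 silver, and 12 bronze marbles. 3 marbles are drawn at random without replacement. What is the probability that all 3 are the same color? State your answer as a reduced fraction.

43/325

There are C(26,3) = 2600 ways to draw 3 marbles.
All same color: C(10,3) + C(4,3) + C(12,3) = 120 + 4 + 220 = 344.
Probability = 344/2600 = 43/325.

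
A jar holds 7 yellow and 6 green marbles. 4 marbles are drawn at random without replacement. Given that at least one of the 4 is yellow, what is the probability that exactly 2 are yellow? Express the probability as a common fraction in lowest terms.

Work in counts. Selections with at least one yellow: C(13,4) − C(6,4) = 715 − 15 = 700.
Of those, selections where exactly 2 are yellow: C(7,2)·C(6,2) = 21·15 = 315.
Conditional probability = 315/700 = 9/20.

9/20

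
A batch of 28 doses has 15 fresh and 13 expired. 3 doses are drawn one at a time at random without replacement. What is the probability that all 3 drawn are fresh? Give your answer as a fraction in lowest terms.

Multiply the conditional probabilities at each draw: 15/28 · 14/27 · 13/26 = 2730/19656 = 5/36.

5/36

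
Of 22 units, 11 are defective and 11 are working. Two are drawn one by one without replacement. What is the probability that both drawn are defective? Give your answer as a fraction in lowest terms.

Multiply the conditional probabilities at each draw: 11/22 · 10/21 = 110/462 = 5/21.

5/21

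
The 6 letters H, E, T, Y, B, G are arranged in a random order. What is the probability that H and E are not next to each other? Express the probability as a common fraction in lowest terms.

There are 6! = 720 arrangements.
Arrangements with H and E adjacent: 2·5! = 240.
So not adjacent: 720 − 240 = 480, probability 480/720 = 2/3.

2/3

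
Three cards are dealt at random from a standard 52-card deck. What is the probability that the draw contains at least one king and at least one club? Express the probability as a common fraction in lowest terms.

33/260

There are C(52,3) = 22100 possible draws.
By inclusion-exclusion on the complements, draws missing all kings or all clubs: C(48,3) + C(39,3) − C(36,3) = 17296 + 9139 − 7140 = 19295.
So draws with at least one of each: 22100 − 19295 = 2805, probability 2805/22100 = 33/260.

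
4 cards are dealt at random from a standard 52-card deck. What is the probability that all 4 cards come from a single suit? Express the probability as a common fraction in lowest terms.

There are C(52,4) = 270725 possible 4-card hands.
Hands of one suit: 4 suits × C(13,4) = 4·715 = 2860.
Probability = 2860/270725 = 44/4165.

44/4165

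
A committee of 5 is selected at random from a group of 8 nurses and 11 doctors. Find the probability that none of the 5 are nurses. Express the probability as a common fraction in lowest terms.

77/1938

There are C(19,5) = 11628 possible selections.
Selections with no nurses (all doctors): C(11,5) = 462.
Probability = 462/11628 = 77/1938.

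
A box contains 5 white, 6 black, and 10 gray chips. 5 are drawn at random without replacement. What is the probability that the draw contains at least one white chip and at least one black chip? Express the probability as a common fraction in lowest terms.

There are C(21,5) = 20349 possible draws.
By inclusion-exclusion on the complements, draws missing all white or all black: C(16,5) + C(15,5) − C(10,5) = 4368 + 3003 − 252 = 7119.
So draws with at least one of each: 20349 − 7119 = 13230, probability 13230/20349 = 210/323.

210/323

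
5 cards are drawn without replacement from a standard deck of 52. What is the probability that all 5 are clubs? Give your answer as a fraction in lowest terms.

33/66640

There are C(52,5) = 2598960 possible 5-card hands.
Hands that are all clubs: C(13,5) = 1287.
Probability = 1287/2598960 = 33/66640.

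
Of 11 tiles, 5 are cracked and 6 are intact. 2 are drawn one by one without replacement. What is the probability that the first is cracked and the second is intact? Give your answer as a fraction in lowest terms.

3/11

Multiply the conditional probabilities at each draw: 5/11 · 6/10 = 30/110 = 3/11.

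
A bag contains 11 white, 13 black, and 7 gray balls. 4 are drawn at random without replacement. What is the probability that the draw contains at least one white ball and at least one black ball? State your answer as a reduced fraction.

4719/6293

There are C(31,4) = 31465 possible draws.
By inclusion-exclusion on the complements, draws missing all white or all black: C(20,4) + C(18,4) − C(7,4) = 4845 + 3060 − 35 = 7870.
So draws with at least one of each: 31465 − 7870 = 23595, probability 23595/31465 = 4719/6293.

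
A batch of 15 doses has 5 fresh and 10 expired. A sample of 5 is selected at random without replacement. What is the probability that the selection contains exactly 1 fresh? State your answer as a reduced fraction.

There are C(15,5) = 3003 ways to choose 5 from 15.
Selections with exactly 1 fresh: choose 1 of the 5 fresh and 4 of the 10 expired, C(5,1)·C(10,4) = 5·210 = 1050.
Probability = 1050/3003 = 50/143.

50/143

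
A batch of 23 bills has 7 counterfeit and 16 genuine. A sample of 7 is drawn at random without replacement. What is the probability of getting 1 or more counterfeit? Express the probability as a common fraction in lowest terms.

21247/22287

There are C(23,7) = 245157 ways to choose the 7.
The complement is all 7 are genuine: C(16,7) = 11440.
Probability = 1 − 11440/245157 = 233717/245157 = 21247/22287.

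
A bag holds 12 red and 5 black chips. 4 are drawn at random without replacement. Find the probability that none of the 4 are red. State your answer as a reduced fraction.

There are C(17,4) = 2380 possible selections.
Selections with no red (all black): C(5,4) = 5.
Probability = 5/2380 = 1/476.

1/476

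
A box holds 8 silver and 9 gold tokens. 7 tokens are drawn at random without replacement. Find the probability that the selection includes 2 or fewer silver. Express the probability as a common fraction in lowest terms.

Total selections: C(17,7) = 19448.
Favorable selections (2 or fewer silver): C(8,0)·C(9,7) + C(8,1)·C(9,6) + C(8,2)·C(9,5) = 36 + 672 + 3528 = 4236.
Probability = 4236/19448 = 1059/4862.

1059/4862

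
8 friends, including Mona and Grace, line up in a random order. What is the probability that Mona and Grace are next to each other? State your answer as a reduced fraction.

There are 8! = 40320 arrangements.
Treat Mona and Grace as a block: 7! arrangements of the blocks × 2 orders within the block = 2·5040 = 10080.
Probability = 10080/40320 = 1/4.

1/4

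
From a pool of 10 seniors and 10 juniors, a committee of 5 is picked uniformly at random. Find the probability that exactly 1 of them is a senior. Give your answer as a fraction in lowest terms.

175/1292

There are C(20,5) = 15504 ways to choose 5 from 20.
Selections with exactly 1 senior: choose 1 of the 10 seniors and 4 of the 10 juniors, C(10,1)·C(10,4) = 10·210 = 2100.
Probability = 2100/15504 = 175/1292.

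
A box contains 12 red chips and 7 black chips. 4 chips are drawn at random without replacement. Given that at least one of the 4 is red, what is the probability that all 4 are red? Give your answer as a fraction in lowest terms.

495/3841

Work in counts. Selections with at least one red: C(19,4) − C(7,4) = 3876 − 35 = 3841.
Of those, selections where all 4 are red: C(12,4) = 495.
Conditional probability = 495/3841.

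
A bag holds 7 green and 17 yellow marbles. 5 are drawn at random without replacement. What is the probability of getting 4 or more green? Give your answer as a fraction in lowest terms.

Total selections: C(24,5) = 42504.
Favorable selections (4 or more green): C(7,4)·C(17,1) + C(7,5)·C(17,0) = 595 + 21 = 616.
Probability = 616/42504 = 1/69.

1/69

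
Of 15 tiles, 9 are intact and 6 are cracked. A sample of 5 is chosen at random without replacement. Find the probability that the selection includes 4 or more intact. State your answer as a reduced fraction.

There are C(15,5) = 3003 ways to choose the 5.
Favorable selections (4 or more intact): C(9,4)·C(6,1) + C(9,5)·C(6,0) = 756 + 126 = 882.
Probability = 882/3003 = 42/143.

42/143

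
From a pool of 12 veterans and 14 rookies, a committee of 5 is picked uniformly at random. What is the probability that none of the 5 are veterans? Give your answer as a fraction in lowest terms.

7/230

There are C(26,5) = 65780 possible selections.
Selections with no veterans (all rookies): C(14,5) = 2002.
Probability = 2002/65780 = 7/230.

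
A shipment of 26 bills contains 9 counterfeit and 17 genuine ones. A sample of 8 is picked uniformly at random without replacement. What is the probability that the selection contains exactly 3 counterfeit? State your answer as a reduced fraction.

There are C(26,8) = 1562275 ways to choose 8 from 26.
Selections with exactly 3 counterfeit: choose 3 of the 9 counterfeit and 5 of the 17 genuine, C(9,3)·C(17,5) = 84·6188 = 519792.
Probability = 519792/1562275 = 39984/120175.

39984/120175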